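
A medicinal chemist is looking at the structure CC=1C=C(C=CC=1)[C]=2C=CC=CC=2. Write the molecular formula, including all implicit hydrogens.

Walk through each heavy atom and fill implicit hydrogens from standard valence (C 4, N 3, O 2, S 2, halogen 1):
  atom 1: C, bond orders sum to 1 (valence 4) → 3 H
  atom 2: C, bond orders sum to 4 (valence 4) → 0 H
  atom 3: C, bond orders sum to 3 (valence 4) → 1 H
  atom 4: C, bond orders sum to 4 (valence 4) → 0 H
  atom 5: C, bond orders sum to 3 (valence 4) → 1 H
  atom 6: C, bond orders sum to 3 (valence 4) → 1 H
  atom 7: C, bond orders sum to 3 (valence 4) → 1 H
  atom 8: C with explicit H count 0
  atom 9: C, bond orders sum to 3 (valence 4) → 1 H
  atom 10: C, bond orders sum to 3 (valence 4) → 1 H
  atom 11: C, bond orders sum to 3 (valence 4) → 1 H
  atom 12: C, bond orders sum to 3 (valence 4) → 1 H
  atom 13: C, bond orders sum to 3 (valence 4) → 1 H
Totals → C:13, H:12.
In Hill order: C13H12.

C13H12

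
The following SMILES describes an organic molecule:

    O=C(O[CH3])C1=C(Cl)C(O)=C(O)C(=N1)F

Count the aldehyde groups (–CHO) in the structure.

0

Scan the SMILES for the aldehyde motif — none present.
Groups that are present: 1 ester, 2 hydroxyl.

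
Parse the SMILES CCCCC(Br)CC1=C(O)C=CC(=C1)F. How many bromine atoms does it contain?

Scan the SMILES for Br atoms (remember two-letter symbols like Cl and Br are single atoms).
Bromine count: 1.

1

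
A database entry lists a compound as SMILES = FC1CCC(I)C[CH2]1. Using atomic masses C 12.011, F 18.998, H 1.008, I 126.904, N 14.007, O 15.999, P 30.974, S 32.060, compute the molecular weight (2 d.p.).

First, the molecular formula is C6H10FI (counting implicit H from valence).
  C: 6 × 12.011 = 72.066
  F: 1 × 18.998 = 18.998
  H: 10 × 1.008 = 10.080
  I: 1 × 126.904 = 126.904
Sum: 6×12.011 + 1×18.998 + 10×1.008 + 1×126.904 = 228.048 → 228.05 g/mol.

228.05 g/mol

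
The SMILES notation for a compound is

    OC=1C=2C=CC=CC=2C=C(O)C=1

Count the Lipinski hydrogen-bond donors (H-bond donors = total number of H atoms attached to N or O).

Donors: find every N or O and count the H atoms it carries.
  atom 1 (O): bond orders sum to 1 → 1 H
  atom 11 (O): bond orders sum to 1 → 1 H
Lipinski HBD = 2.

2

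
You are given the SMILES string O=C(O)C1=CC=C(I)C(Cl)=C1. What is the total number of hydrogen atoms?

4

Walk through each heavy atom and fill implicit hydrogens from standard valence (C 4, N 3, O 2, S 2, halogen 1):
  atom 1: O, bond orders sum to 2 (valence 2) → 0 H
  atom 2: C, bond orders sum to 4 (valence 4) → 0 H
  atom 3: O, bond orders sum to 1 (valence 2) → 1 H
  atom 4: C, bond orders sum to 4 (valence 4) → 0 H
  atom 5: C, bond orders sum to 3 (valence 4) → 1 H
  atom 6: C, bond orders sum to 3 (valence 4) → 1 H
  atom 7: C, bond orders sum to 4 (valence 4) → 0 H
  atom 8: I (halogen, monovalent) → 0 H
  atom 9: C, bond orders sum to 4 (valence 4) → 0 H
  atom 10: Cl (halogen, monovalent) → 0 H
  atom 11: C, bond orders sum to 3 (valence 4) → 1 H
Total hydrogens: 4.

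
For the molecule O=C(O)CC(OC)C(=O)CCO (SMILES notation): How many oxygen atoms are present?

Scan the SMILES for O atoms (remember two-letter symbols like Cl and Br are single atoms).
Oxygen count: 5.

5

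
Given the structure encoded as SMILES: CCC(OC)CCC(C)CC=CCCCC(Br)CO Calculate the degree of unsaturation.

Degree of unsaturation = (number of rings) + (number of π bonds).
Ring closures in the SMILES: 0.
π bonds: 1 double bond (each 1 DoU) → 1 DoU from unsaturation.
Total DoU = 0 + 1 = 1.

1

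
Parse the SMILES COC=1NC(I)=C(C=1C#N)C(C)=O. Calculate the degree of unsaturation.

Molecular formula: C8H7IN2O2.
DoU = (2C + 2 + N − H − X) / 2, where X is the halogen count and O/S are ignored.
    = (2·8 + 2 + 2 − 7 − 1) / 2 = 12 / 2 = 6.

6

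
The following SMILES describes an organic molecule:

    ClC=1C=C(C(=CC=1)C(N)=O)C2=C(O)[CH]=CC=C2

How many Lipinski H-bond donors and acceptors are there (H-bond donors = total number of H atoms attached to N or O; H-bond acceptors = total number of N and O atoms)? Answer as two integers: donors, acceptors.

Donors: find every N or O and count the H atoms it carries.
  atom 9 (N): bond orders sum to 1 → 2 H
  atom 10 (O): bond orders sum to 2 → 0 H
  atom 13 (O): bond orders sum to 1 → 1 H
Lipinski HBD = 3.
Acceptors: N atoms = 1, O atoms = 2 → HBA = 3.

3, 3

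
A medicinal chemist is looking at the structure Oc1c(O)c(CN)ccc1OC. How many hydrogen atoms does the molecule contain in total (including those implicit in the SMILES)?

11

Walk through each heavy atom and fill implicit hydrogens from standard valence (C 4, N 3, O 2, S 2, halogen 1); for lowercase aromatic atoms, an aromatic c carries 1 H when it has two neighbours and 0 H with three, and aromatic n carries 0 H:
  atom 1: O, bond orders sum to 1 (valence 2) → 1 H
  atom 2: aromatic c, 3 neighbours → 0 H
  atom 3: aromatic c, 3 neighbours → 0 H
  atom 4: O, bond orders sum to 1 (valence 2) → 1 H
  atom 5: aromatic c, 3 neighbours → 0 H
  atom 6: C, bond orders sum to 2 (valence 4) → 2 H
  atom 7: N, bond orders sum to 1 (valence 3) → 2 H
  atom 8: aromatic c, 2 neighbours → 1 H
  atom 9: aromatic c, 2 neighbours → 1 H
  atom 10: aromatic c, 3 neighbours → 0 H
  atom 11: O, bond orders sum to 2 (valence 2) → 0 H
  atom 12: C, bond orders sum to 1 (valence 4) → 3 H
Total hydrogens: 11.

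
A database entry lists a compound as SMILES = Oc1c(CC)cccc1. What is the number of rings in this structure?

1

In SMILES, each pair of matching ring-closure digits denotes one ring-closing bond; the number of such bonds equals the number of independent rings.
Ring-closure bonds here: 1.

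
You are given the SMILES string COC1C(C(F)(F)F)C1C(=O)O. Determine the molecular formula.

Walk through each heavy atom and fill implicit hydrogens from standard valence (C 4, N 3, O 2, S 2, halogen 1):
  atom 1: C, bond orders sum to 1 (valence 4) → 3 H
  atom 2: O, bond orders sum to 2 (valence 2) → 0 H
  atom 3: C, bond orders sum to 3 (valence 4) → 1 H
  atom 4: C, bond orders sum to 3 (valence 4) → 1 H
  atom 5: C, bond orders sum to 4 (valence 4) → 0 H
  atom 6: F (halogen, monovalent) → 0 H
  atom 7: F (halogen, monovalent) → 0 H
  atom 8: F (halogen, monovalent) → 0 H
  atom 9: C, bond orders sum to 3 (valence 4) → 1 H
  atom 10: C, bond orders sum to 4 (valence 4) → 0 H
  atom 11: O, bond orders sum to 2 (valence 2) → 0 H
  atom 12: O, bond orders sum to 1 (valence 2) → 1 H
Totals → C:6, H:7, F:3, O:3.
In Hill order: C6H7F3O3.

C6H7F3O3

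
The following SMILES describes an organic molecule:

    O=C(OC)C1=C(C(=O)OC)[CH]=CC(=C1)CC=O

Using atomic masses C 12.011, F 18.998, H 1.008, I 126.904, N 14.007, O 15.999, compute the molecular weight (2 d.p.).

236.22 g/mol

First, the molecular formula is C12H12O5 (counting implicit H from valence).
  C: 12 × 12.011 = 144.132
  H: 12 × 1.008 = 12.096
  O: 5 × 15.999 = 79.995
Sum: 12×12.011 + 12×1.008 + 5×15.999 = 236.223 → 236.22 g/mol.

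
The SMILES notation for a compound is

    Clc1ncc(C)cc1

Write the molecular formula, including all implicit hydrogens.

Walk through each heavy atom and fill implicit hydrogens from standard valence (C 4, N 3, O 2, S 2, halogen 1); for lowercase aromatic atoms, an aromatic c carries 1 H when it has two neighbours and 0 H with three, and aromatic n carries 0 H:
  atom 1: Cl (halogen, monovalent) → 0 H
  atom 2: aromatic c, 3 neighbours → 0 H
  atom 3: aromatic n, 2 neighbours → 0 H
  atom 4: aromatic c, 2 neighbours → 1 H
  atom 5: aromatic c, 3 neighbours → 0 H
  atom 6: C, bond orders sum to 1 (valence 4) → 3 H
  atom 7: aromatic c, 2 neighbours → 1 H
  atom 8: aromatic c, 2 neighbours → 1 H
Totals → C:6, H:6, Cl:1, N:1.

C6H6ClN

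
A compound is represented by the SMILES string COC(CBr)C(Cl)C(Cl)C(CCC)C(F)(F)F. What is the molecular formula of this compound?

C10H16BrCl2F3O

Walk through each heavy atom and fill implicit hydrogens from standard valence (C 4, N 3, O 2, S 2, halogen 1):
  atom 1: C, bond orders sum to 1 (valence 4) → 3 H
  atom 2: O, bond orders sum to 2 (valence 2) → 0 H
  atom 3: C, bond orders sum to 3 (valence 4) → 1 H
  atom 4: C, bond orders sum to 2 (valence 4) → 2 H
  atom 5: Br (halogen, monovalent) → 0 H
  atom 6: C, bond orders sum to 3 (valence 4) → 1 H
  atom 7: Cl (halogen, monovalent) → 0 H
  atom 8: C, bond orders sum to 3 (valence 4) → 1 H
  atom 9: Cl (halogen, monovalent) → 0 H
  atom 10: C, bond orders sum to 3 (valence 4) → 1 H
  atom 11: C, bond orders sum to 2 (valence 4) → 2 H
  atom 12: C, bond orders sum to 2 (valence 4) → 2 H
  atom 13: C, bond orders sum to 1 (valence 4) → 3 H
  atom 14: C, bond orders sum to 4 (valence 4) → 0 H
  atom 15: F (halogen, monovalent) → 0 H
  atom 16: F (halogen, monovalent) → 0 H
  atom 17: F (halogen, monovalent) → 0 H
Totals → C:10, H:16, Br:1, Cl:2, F:3, O:1.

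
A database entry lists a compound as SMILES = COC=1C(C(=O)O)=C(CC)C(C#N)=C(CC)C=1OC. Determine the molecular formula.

Walk through each heavy atom and fill implicit hydrogens from standard valence (C 4, N 3, O 2, S 2, halogen 1):
  atom 1: C, bond orders sum to 1 (valence 4) → 3 H
  atom 2: O, bond orders sum to 2 (valence 2) → 0 H
  atom 3: C, bond orders sum to 4 (valence 4) → 0 H
  atom 4: C, bond orders sum to 4 (valence 4) → 0 H
  atom 5: C, bond orders sum to 4 (valence 4) → 0 H
  atom 6: O, bond orders sum to 2 (valence 2) → 0 H
  atom 7: O, bond orders sum to 1 (valence 2) → 1 H
  atom 8: C, bond orders sum to 4 (valence 4) → 0 H
  atom 9: C, bond orders sum to 2 (valence 4) → 2 H
  atom 10: C, bond orders sum to 1 (valence 4) → 3 H
  atom 11: C, bond orders sum to 4 (valence 4) → 0 H
  atom 12: C, bond orders sum to 4 (valence 4) → 0 H
  atom 13: N, bond orders sum to 3 (valence 3) → 0 H
  atom 14: C, bond orders sum to 4 (valence 4) → 0 H
  atom 15: C, bond orders sum to 2 (valence 4) → 2 H
  atom 16: C, bond orders sum to 1 (valence 4) → 3 H
  atom 17: C, bond orders sum to 4 (valence 4) → 0 H
  atom 18: O, bond orders sum to 2 (valence 2) → 0 H
  atom 19: C, bond orders sum to 1 (valence 4) → 3 H
Totals → C:14, H:17, N:1, O:4.

C14H17NO4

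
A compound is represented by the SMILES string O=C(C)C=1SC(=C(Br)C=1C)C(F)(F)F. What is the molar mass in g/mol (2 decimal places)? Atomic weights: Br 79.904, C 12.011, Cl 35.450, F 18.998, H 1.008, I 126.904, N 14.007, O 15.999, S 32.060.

287.09 g/mol

First, the molecular formula is C8H6BrF3OS (counting implicit H from valence).
  Br: 1 × 79.904 = 79.904
  C: 8 × 12.011 = 96.088
  F: 3 × 18.998 = 56.994
  H: 6 × 1.008 = 6.048
  O: 1 × 15.999 = 15.999
  S: 1 × 32.060 = 32.060
Sum: 1×79.904 + 8×12.011 + 3×18.998 + 6×1.008 + 1×15.999 + 1×32.060 = 287.093 → 287.09 g/mol.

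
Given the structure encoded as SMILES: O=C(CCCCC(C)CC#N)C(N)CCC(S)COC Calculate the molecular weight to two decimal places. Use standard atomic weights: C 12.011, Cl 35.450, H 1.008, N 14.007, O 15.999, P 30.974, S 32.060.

First, the molecular formula is C15H28N2O2S (counting implicit H from valence).
  C: 15 × 12.011 = 180.165
  H: 28 × 1.008 = 28.224
  N: 2 × 14.007 = 28.014
  O: 2 × 15.999 = 31.998
  S: 1 × 32.060 = 32.060
Sum: 15×12.011 + 28×1.008 + 2×14.007 + 2×15.999 + 1×32.060 = 300.461 → 300.46 g/mol.

300.46 g/mol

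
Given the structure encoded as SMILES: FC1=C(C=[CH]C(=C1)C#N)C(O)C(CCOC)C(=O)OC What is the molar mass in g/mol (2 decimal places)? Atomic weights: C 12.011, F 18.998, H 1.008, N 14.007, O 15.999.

281.28 g/mol

First, the molecular formula is C14H16FNO4 (counting implicit H from valence).
  C: 14 × 12.011 = 168.154
  F: 1 × 18.998 = 18.998
  H: 16 × 1.008 = 16.128
  N: 1 × 14.007 = 14.007
  O: 4 × 15.999 = 63.996
Sum: 14×12.011 + 1×18.998 + 16×1.008 + 1×14.007 + 4×15.999 = 281.283 → 281.28 g/mol.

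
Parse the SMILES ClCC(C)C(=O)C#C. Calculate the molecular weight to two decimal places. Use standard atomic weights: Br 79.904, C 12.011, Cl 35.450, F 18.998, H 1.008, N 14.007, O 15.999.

First, the molecular formula is C6H7ClO (counting implicit H from valence).
  C: 6 × 12.011 = 72.066
  Cl: 1 × 35.450 = 35.450
  H: 7 × 1.008 = 7.056
  O: 1 × 15.999 = 15.999
Sum: 6×12.011 + 1×35.450 + 7×1.008 + 1×15.999 = 130.571 → 130.57 g/mol.

130.57 g/mol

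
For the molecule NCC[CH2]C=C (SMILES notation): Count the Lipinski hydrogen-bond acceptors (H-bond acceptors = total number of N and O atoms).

N atoms: 1; O atoms: 0.
Lipinski HBA = 1 + 0 = 1.

1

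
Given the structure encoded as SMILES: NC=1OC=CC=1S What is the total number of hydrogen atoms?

Walk through each heavy atom and fill implicit hydrogens from standard valence (C 4, N 3, O 2, S 2, halogen 1):
  atom 1: N, bond orders sum to 1 (valence 3) → 2 H
  atom 2: C, bond orders sum to 4 (valence 4) → 0 H
  atom 3: O, bond orders sum to 2 (valence 2) → 0 H
  atom 4: C, bond orders sum to 3 (valence 4) → 1 H
  atom 5: C, bond orders sum to 3 (valence 4) → 1 H
  atom 6: C, bond orders sum to 4 (valence 4) → 0 H
  atom 7: S, bond orders sum to 1 (valence 2) → 1 H
Total hydrogens: 5.

5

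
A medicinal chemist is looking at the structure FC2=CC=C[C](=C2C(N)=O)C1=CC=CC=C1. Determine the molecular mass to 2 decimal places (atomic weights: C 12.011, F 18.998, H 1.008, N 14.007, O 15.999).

215.23 g/mol

First, the molecular formula is C13H10FNO (counting implicit H from valence).
  C: 13 × 12.011 = 156.143
  F: 1 × 18.998 = 18.998
  H: 10 × 1.008 = 10.080
  N: 1 × 14.007 = 14.007
  O: 1 × 15.999 = 15.999
Sum: 13×12.011 + 1×18.998 + 10×1.008 + 1×14.007 + 1×15.999 = 215.227 → 215.23 g/mol.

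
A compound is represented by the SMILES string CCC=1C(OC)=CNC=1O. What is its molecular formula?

Walk through each heavy atom and fill implicit hydrogens from standard valence (C 4, N 3, O 2, S 2, halogen 1):
  atom 1: C, bond orders sum to 1 (valence 4) → 3 H
  atom 2: C, bond orders sum to 2 (valence 4) → 2 H
  atom 3: C, bond orders sum to 4 (valence 4) → 0 H
  atom 4: C, bond orders sum to 4 (valence 4) → 0 H
  atom 5: O, bond orders sum to 2 (valence 2) → 0 H
  atom 6: C, bond orders sum to 1 (valence 4) → 3 H
  atom 7: C, bond orders sum to 3 (valence 4) → 1 H
  atom 8: N, bond orders sum to 2 (valence 3) → 1 H
  atom 9: C, bond orders sum to 4 (valence 4) → 0 H
  atom 10: O, bond orders sum to 1 (valence 2) → 1 H
Totals → C:7, H:11, N:1, O:2.

C7H11NO2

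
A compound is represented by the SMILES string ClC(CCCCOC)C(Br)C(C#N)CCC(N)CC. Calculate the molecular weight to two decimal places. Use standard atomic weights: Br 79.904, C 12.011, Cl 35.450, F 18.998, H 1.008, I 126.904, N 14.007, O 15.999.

First, the molecular formula is C14H26BrClN2O (counting implicit H from valence).
  Br: 1 × 79.904 = 79.904
  C: 14 × 12.011 = 168.154
  Cl: 1 × 35.450 = 35.450
  H: 26 × 1.008 = 26.208
  N: 2 × 14.007 = 28.014
  O: 1 × 15.999 = 15.999
Sum: 1×79.904 + 14×12.011 + 1×35.450 + 26×1.008 + 2×14.007 + 1×15.999 = 353.729 → 353.73 g/mol.

353.73 g/mol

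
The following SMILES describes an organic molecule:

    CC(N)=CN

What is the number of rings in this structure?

In SMILES, each pair of matching ring-closure digits denotes one ring-closing bond; the number of such bonds equals the number of independent rings.
Ring-closure bonds here: 0.

0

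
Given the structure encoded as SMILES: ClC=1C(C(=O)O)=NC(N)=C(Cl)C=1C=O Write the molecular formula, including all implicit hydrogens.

Walk through each heavy atom and fill implicit hydrogens from standard valence (C 4, N 3, O 2, S 2, halogen 1):
  atom 1: Cl (halogen, monovalent) → 0 H
  atom 2: C, bond orders sum to 4 (valence 4) → 0 H
  atom 3: C, bond orders sum to 4 (valence 4) → 0 H
  atom 4: C, bond orders sum to 4 (valence 4) → 0 H
  atom 5: O, bond orders sum to 2 (valence 2) → 0 H
  atom 6: O, bond orders sum to 1 (valence 2) → 1 H
  atom 7: N, bond orders sum to 3 (valence 3) → 0 H
  atom 8: C, bond orders sum to 4 (valence 4) → 0 H
  atom 9: N, bond orders sum to 1 (valence 3) → 2 H
  atom 10: C, bond orders sum to 4 (valence 4) → 0 H
  atom 11: Cl (halogen, monovalent) → 0 H
  atom 12: C, bond orders sum to 4 (valence 4) → 0 H
  atom 13: C, bond orders sum to 3 (valence 4) → 1 H
  atom 14: O, bond orders sum to 2 (valence 2) → 0 H
Totals → C:7, H:4, Cl:2, N:2, O:3.
In Hill order: C7H4Cl2N2O3.

C7H4Cl2N2O3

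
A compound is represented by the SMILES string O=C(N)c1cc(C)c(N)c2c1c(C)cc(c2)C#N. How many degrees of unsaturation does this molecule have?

10

Molecular formula: C14H13N3O.
DoU = (2C + 2 + N − H − X) / 2, where X is the halogen count and O/S are ignored.
    = (2·14 + 2 + 3 − 13 − 0) / 2 = 20 / 2 = 10.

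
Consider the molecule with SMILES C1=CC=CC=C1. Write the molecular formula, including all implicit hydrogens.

C6H6

Walk through each heavy atom and fill implicit hydrogens from standard valence (C 4, N 3, O 2, S 2, halogen 1):
  atom 1: C, bond orders sum to 3 (valence 4) → 1 H
  atom 2: C, bond orders sum to 3 (valence 4) → 1 H
  atom 3: C, bond orders sum to 3 (valence 4) → 1 H
  atom 4: C, bond orders sum to 3 (valence 4) → 1 H
  atom 5: C, bond orders sum to 3 (valence 4) → 1 H
  atom 6: C, bond orders sum to 3 (valence 4) → 1 H
Totals → C:6, H:6.
In Hill order: C6H6.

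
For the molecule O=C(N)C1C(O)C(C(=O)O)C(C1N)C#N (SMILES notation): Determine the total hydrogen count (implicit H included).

11

Walk through each heavy atom and fill implicit hydrogens from standard valence (C 4, N 3, O 2, S 2, halogen 1):
  atom 1: O, bond orders sum to 2 (valence 2) → 0 H
  atom 2: C, bond orders sum to 4 (valence 4) → 0 H
  atom 3: N, bond orders sum to 1 (valence 3) → 2 H
  atom 4: C, bond orders sum to 3 (valence 4) → 1 H
  atom 5: C, bond orders sum to 3 (valence 4) → 1 H
  atom 6: O, bond orders sum to 1 (valence 2) → 1 H
  atom 7: C, bond orders sum to 3 (valence 4) → 1 H
  atom 8: C, bond orders sum to 4 (valence 4) → 0 H
  atom 9: O, bond orders sum to 2 (valence 2) → 0 H
  atom 10: O, bond orders sum to 1 (valence 2) → 1 H
  atom 11: C, bond orders sum to 3 (valence 4) → 1 H
  atom 12: C, bond orders sum to 3 (valence 4) → 1 H
  atom 13: N, bond orders sum to 1 (valence 3) → 2 H
  atom 14: C, bond orders sum to 4 (valence 4) → 0 H
  atom 15: N, bond orders sum to 3 (valence 3) → 0 H
Total hydrogens: 11.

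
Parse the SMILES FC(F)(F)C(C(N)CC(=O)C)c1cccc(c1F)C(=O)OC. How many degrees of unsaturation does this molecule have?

Molecular formula: C14H15F4NO3.
DoU = (2C + 2 + N − H − X) / 2, where X is the halogen count and O/S are ignored.
    = (2·14 + 2 + 1 − 15 − 4) / 2 = 12 / 2 = 6.

6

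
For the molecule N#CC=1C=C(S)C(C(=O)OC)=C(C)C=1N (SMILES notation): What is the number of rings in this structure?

1

In SMILES, each pair of matching ring-closure digits denotes one ring-closing bond; the number of such bonds equals the number of independent rings.
Ring-closure bonds here: 1.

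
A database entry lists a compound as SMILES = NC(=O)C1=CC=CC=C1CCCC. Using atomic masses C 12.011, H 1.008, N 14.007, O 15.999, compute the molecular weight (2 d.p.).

177.25 g/mol

First, the molecular formula is C11H15NO (counting implicit H from valence).
  C: 11 × 12.011 = 132.121
  H: 15 × 1.008 = 15.120
  N: 1 × 14.007 = 14.007
  O: 1 × 15.999 = 15.999
Sum: 11×12.011 + 15×1.008 + 1×14.007 + 1×15.999 = 177.247 → 177.25 g/mol.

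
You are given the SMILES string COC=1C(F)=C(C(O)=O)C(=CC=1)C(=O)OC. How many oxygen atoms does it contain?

Scan the SMILES for O atoms (remember two-letter symbols like Cl and Br are single atoms).
Oxygen count: 5.

5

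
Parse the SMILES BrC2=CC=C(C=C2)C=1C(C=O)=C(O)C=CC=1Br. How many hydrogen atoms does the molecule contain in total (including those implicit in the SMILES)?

Walk through each heavy atom and fill implicit hydrogens from standard valence (C 4, N 3, O 2, S 2, halogen 1):
  atom 1: Br (halogen, monovalent) → 0 H
  atom 2: C, bond orders sum to 4 (valence 4) → 0 H
  atom 3: C, bond orders sum to 3 (valence 4) → 1 H
  atom 4: C, bond orders sum to 3 (valence 4) → 1 H
  atom 5: C, bond orders sum to 4 (valence 4) → 0 H
  atom 6: C, bond orders sum to 3 (valence 4) → 1 H
  atom 7: C, bond orders sum to 3 (valence 4) → 1 H
  atom 8: C, bond orders sum to 4 (valence 4) → 0 H
  atom 9: C, bond orders sum to 4 (valence 4) → 0 H
  atom 10: C, bond orders sum to 3 (valence 4) → 1 H
  atom 11: O, bond orders sum to 2 (valence 2) → 0 H
  atom 12: C, bond orders sum to 4 (valence 4) → 0 H
  atom 13: O, bond orders sum to 1 (valence 2) → 1 H
  atom 14: C, bond orders sum to 3 (valence 4) → 1 H
  atom 15: C, bond orders sum to 3 (valence 4) → 1 H
  atom 16: C, bond orders sum to 4 (valence 4) → 0 H
  atom 17: Br (halogen, monovalent) → 0 H
Total hydrogens: 8.

8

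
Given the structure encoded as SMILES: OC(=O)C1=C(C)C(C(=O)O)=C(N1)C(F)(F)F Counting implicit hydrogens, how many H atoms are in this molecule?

Walk through each heavy atom and fill implicit hydrogens from standard valence (C 4, N 3, O 2, S 2, halogen 1):
  atom 1: O, bond orders sum to 1 (valence 2) → 1 H
  atom 2: C, bond orders sum to 4 (valence 4) → 0 H
  atom 3: O, bond orders sum to 2 (valence 2) → 0 H
  atom 4: C, bond orders sum to 4 (valence 4) → 0 H
  atom 5: C, bond orders sum to 4 (valence 4) → 0 H
  atom 6: C, bond orders sum to 1 (valence 4) → 3 H
  atom 7: C, bond orders sum to 4 (valence 4) → 0 H
  atom 8: C, bond orders sum to 4 (valence 4) → 0 H
  atom 9: O, bond orders sum to 2 (valence 2) → 0 H
  atom 10: O, bond orders sum to 1 (valence 2) → 1 H
  atom 11: C, bond orders sum to 4 (valence 4) → 0 H
  atom 12: N, bond orders sum to 2 (valence 3) → 1 H
  atom 13: C, bond orders sum to 4 (valence 4) → 0 H
  atom 14: F (halogen, monovalent) → 0 H
  atom 15: F (halogen, monovalent) → 0 H
  atom 16: F (halogen, monovalent) → 0 H
Total hydrogens: 6.

6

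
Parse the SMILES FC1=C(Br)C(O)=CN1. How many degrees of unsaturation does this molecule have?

Degree of unsaturation = (number of rings) + (number of π bonds).
Ring closures in the SMILES: 1.
π bonds: 2 double bonds (each 1 DoU) → 2 DoU from unsaturation.
Total DoU = 1 + 2 = 3.

3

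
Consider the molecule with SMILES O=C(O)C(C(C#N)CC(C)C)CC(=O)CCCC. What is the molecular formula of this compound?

Walk through each heavy atom and fill implicit hydrogens from standard valence (C 4, N 3, O 2, S 2, halogen 1):
  atom 1: O, bond orders sum to 2 (valence 2) → 0 H
  atom 2: C, bond orders sum to 4 (valence 4) → 0 H
  atom 3: O, bond orders sum to 1 (valence 2) → 1 H
  atom 4: C, bond orders sum to 3 (valence 4) → 1 H
  atom 5: C, bond orders sum to 3 (valence 4) → 1 H
  atom 6: C, bond orders sum to 4 (valence 4) → 0 H
  atom 7: N, bond orders sum to 3 (valence 3) → 0 H
  atom 8: C, bond orders sum to 2 (valence 4) → 2 H
  atom 9: C, bond orders sum to 3 (valence 4) → 1 H
  atom 10: C, bond orders sum to 1 (valence 4) → 3 H
  atom 11: C, bond orders sum to 1 (valence 4) → 3 H
  atom 12: C, bond orders sum to 2 (valence 4) → 2 H
  atom 13: C, bond orders sum to 4 (valence 4) → 0 H
  atom 14: O, bond orders sum to 2 (valence 2) → 0 H
  atom 15: C, bond orders sum to 2 (valence 4) → 2 H
  atom 16: C, bond orders sum to 2 (valence 4) → 2 H
  atom 17: C, bond orders sum to 2 (valence 4) → 2 H
  atom 18: C, bond orders sum to 1 (valence 4) → 3 H
Totals → C:14, H:23, N:1, O:3.

C14H23NO3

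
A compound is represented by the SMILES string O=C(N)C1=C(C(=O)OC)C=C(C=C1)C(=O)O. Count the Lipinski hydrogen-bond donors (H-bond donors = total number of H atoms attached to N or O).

3

Donors: find every N or O and count the H atoms it carries.
  atom 1 (O): bond orders sum to 2 → 0 H
  atom 3 (N): bond orders sum to 1 → 2 H
  atom 7 (O): bond orders sum to 2 → 0 H
  atom 8 (O): bond orders sum to 2 → 0 H
  atom 15 (O): bond orders sum to 2 → 0 H
  atom 16 (O): bond orders sum to 1 → 1 H
Lipinski HBD = 3.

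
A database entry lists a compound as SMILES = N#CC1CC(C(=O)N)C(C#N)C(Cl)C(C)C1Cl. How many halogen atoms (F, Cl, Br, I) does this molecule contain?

2

Halogen atoms appear at heavy-atom positions 13, 17 (2×Cl).
Other groups present: 1 amide, 2 nitrile.
Halogen count: 2.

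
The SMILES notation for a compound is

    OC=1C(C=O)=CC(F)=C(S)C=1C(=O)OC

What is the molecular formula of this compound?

C9H7FO4S

Walk through each heavy atom and fill implicit hydrogens from standard valence (C 4, N 3, O 2, S 2, halogen 1):
  atom 1: O, bond orders sum to 1 (valence 2) → 1 H
  atom 2: C, bond orders sum to 4 (valence 4) → 0 H
  atom 3: C, bond orders sum to 4 (valence 4) → 0 H
  atom 4: C, bond orders sum to 3 (valence 4) → 1 H
  atom 5: O, bond orders sum to 2 (valence 2) → 0 H
  atom 6: C, bond orders sum to 3 (valence 4) → 1 H
  atom 7: C, bond orders sum to 4 (valence 4) → 0 H
  atom 8: F (halogen, monovalent) → 0 H
  atom 9: C, bond orders sum to 4 (valence 4) → 0 H
  atom 10: S, bond orders sum to 1 (valence 2) → 1 H
  atom 11: C, bond orders sum to 4 (valence 4) → 0 H
  atom 12: C, bond orders sum to 4 (valence 4) → 0 H
  atom 13: O, bond orders sum to 2 (valence 2) → 0 H
  atom 14: O, bond orders sum to 2 (valence 2) → 0 H
  atom 15: C, bond orders sum to 1 (valence 4) → 3 H
Totals → C:9, H:7, F:1, O:4, S:1.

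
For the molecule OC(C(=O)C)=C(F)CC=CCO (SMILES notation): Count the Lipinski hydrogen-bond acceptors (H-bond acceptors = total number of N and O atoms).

3

N atoms: 0; O atoms: 3.
Lipinski HBA = 0 + 3 = 3.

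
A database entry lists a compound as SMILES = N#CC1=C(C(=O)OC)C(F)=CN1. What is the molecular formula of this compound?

C7H5FN2O2

Walk through each heavy atom and fill implicit hydrogens from standard valence (C 4, N 3, O 2, S 2, halogen 1):
  atom 1: N, bond orders sum to 3 (valence 3) → 0 H
  atom 2: C, bond orders sum to 4 (valence 4) → 0 H
  atom 3: C, bond orders sum to 4 (valence 4) → 0 H
  atom 4: C, bond orders sum to 4 (valence 4) → 0 H
  atom 5: C, bond orders sum to 4 (valence 4) → 0 H
  atom 6: O, bond orders sum to 2 (valence 2) → 0 H
  atom 7: O, bond orders sum to 2 (valence 2) → 0 H
  atom 8: C, bond orders sum to 1 (valence 4) → 3 H
  atom 9: C, bond orders sum to 4 (valence 4) → 0 H
  atom 10: F (halogen, monovalent) → 0 H
  atom 11: C, bond orders sum to 3 (valence 4) → 1 H
  atom 12: N, bond orders sum to 2 (valence 3) → 1 H
Totals → C:7, H:5, F:1, N:2, O:2.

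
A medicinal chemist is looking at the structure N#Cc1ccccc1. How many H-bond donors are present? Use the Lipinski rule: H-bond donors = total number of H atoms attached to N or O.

0

Donors: find every N or O and count the H atoms it carries.
  atom 1 (N): bond orders sum to 3 → 0 H
Lipinski HBD = 0.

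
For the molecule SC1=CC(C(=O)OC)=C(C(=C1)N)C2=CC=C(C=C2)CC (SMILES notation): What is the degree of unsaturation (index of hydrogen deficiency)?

9

Molecular formula: C16H17NO2S.
DoU = (2C + 2 + N − H − X) / 2, where X is the halogen count and O/S are ignored.
    = (2·16 + 2 + 1 − 17 − 0) / 2 = 18 / 2 = 9.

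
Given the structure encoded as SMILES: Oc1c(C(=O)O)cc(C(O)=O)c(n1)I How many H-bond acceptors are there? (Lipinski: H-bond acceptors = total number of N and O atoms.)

6

N atoms: 1; O atoms: 5.
Lipinski HBA = 1 + 5 = 6.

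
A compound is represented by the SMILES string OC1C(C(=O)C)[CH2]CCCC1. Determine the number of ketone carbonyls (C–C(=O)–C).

The ketone motif appears at heavy-atom position 4 in the SMILES.
Other groups present: 1 hydroxyl.
Ketone count: 1.

1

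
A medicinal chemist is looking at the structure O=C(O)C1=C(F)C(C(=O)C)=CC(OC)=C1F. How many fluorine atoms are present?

2

Scan the SMILES for F atoms (remember two-letter symbols like Cl and Br are single atoms).
Fluorine count: 2.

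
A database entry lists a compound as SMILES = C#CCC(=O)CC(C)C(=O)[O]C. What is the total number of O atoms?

3

Scan the SMILES for O atoms (remember two-letter symbols like Cl and Br are single atoms).
Oxygen count: 3.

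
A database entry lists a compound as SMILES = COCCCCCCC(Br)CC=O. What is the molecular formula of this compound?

C10H19BrO2

Walk through each heavy atom and fill implicit hydrogens from standard valence (C 4, N 3, O 2, S 2, halogen 1):
  atom 1: C, bond orders sum to 1 (valence 4) → 3 H
  atom 2: O, bond orders sum to 2 (valence 2) → 0 H
  atom 3: C, bond orders sum to 2 (valence 4) → 2 H
  atom 4: C, bond orders sum to 2 (valence 4) → 2 H
  atom 5: C, bond orders sum to 2 (valence 4) → 2 H
  atom 6: C, bond orders sum to 2 (valence 4) → 2 H
  atom 7: C, bond orders sum to 2 (valence 4) → 2 H
  atom 8: C, bond orders sum to 2 (valence 4) → 2 H
  atom 9: C, bond orders sum to 3 (valence 4) → 1 H
  atom 10: Br (halogen, monovalent) → 0 H
  atom 11: C, bond orders sum to 2 (valence 4) → 2 H
  atom 12: C, bond orders sum to 3 (valence 4) → 1 H
  atom 13: O, bond orders sum to 2 (valence 2) → 0 H
Totals → C:10, H:19, Br:1, O:2.
In Hill order: C10H19BrO2.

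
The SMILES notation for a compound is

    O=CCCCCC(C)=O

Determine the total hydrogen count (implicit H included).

12

Walk through each heavy atom and fill implicit hydrogens from standard valence (C 4, N 3, O 2, S 2, halogen 1):
  atom 1: O, bond orders sum to 2 (valence 2) → 0 H
  atom 2: C, bond orders sum to 3 (valence 4) → 1 H
  atom 3: C, bond orders sum to 2 (valence 4) → 2 H
  atom 4: C, bond orders sum to 2 (valence 4) → 2 H
  atom 5: C, bond orders sum to 2 (valence 4) → 2 H
  atom 6: C, bond orders sum to 2 (valence 4) → 2 H
  atom 7: C, bond orders sum to 4 (valence 4) → 0 H
  atom 8: C, bond orders sum to 1 (valence 4) → 3 H
  atom 9: O, bond orders sum to 2 (valence 2) → 0 H
Total hydrogens: 12.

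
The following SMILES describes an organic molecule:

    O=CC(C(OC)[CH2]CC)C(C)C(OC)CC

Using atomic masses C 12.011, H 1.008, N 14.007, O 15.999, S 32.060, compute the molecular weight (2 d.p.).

230.35 g/mol

First, the molecular formula is C13H26O3 (counting implicit H from valence).
  C: 13 × 12.011 = 156.143
  H: 26 × 1.008 = 26.208
  O: 3 × 15.999 = 47.997
Sum: 13×12.011 + 26×1.008 + 3×15.999 = 230.348 → 230.35 g/mol.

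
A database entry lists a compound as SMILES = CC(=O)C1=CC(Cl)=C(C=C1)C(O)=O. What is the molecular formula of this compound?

Walk through each heavy atom and fill implicit hydrogens from standard valence (C 4, N 3, O 2, S 2, halogen 1):
  atom 1: C, bond orders sum to 1 (valence 4) → 3 H
  atom 2: C, bond orders sum to 4 (valence 4) → 0 H
  atom 3: O, bond orders sum to 2 (valence 2) → 0 H
  atom 4: C, bond orders sum to 4 (valence 4) → 0 H
  atom 5: C, bond orders sum to 3 (valence 4) → 1 H
  atom 6: C, bond orders sum to 4 (valence 4) → 0 H
  atom 7: Cl (halogen, monovalent) → 0 H
  atom 8: C, bond orders sum to 4 (valence 4) → 0 H
  atom 9: C, bond orders sum to 3 (valence 4) → 1 H
  atom 10: C, bond orders sum to 3 (valence 4) → 1 H
  atom 11: C, bond orders sum to 4 (valence 4) → 0 H
  atom 12: O, bond orders sum to 1 (valence 2) → 1 H
  atom 13: O, bond orders sum to 2 (valence 2) → 0 H
Totals → C:9, H:7, Cl:1, O:3.

C9H7ClO3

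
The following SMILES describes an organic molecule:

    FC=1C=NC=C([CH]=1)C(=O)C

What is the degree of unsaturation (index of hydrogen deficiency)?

5

Molecular formula: C7H6FNO.
DoU = (2C + 2 + N − H − X) / 2, where X is the halogen count and O/S are ignored.
    = (2·7 + 2 + 1 − 6 − 1) / 2 = 10 / 2 = 5.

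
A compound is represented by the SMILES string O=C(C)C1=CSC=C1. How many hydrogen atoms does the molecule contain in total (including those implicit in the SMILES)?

Walk through each heavy atom and fill implicit hydrogens from standard valence (C 4, N 3, O 2, S 2, halogen 1):
  atom 1: O, bond orders sum to 2 (valence 2) → 0 H
  atom 2: C, bond orders sum to 4 (valence 4) → 0 H
  atom 3: C, bond orders sum to 1 (valence 4) → 3 H
  atom 4: C, bond orders sum to 4 (valence 4) → 0 H
  atom 5: C, bond orders sum to 3 (valence 4) → 1 H
  atom 6: S, bond orders sum to 2 (valence 2) → 0 H
  atom 7: C, bond orders sum to 3 (valence 4) → 1 H
  atom 8: C, bond orders sum to 3 (valence 4) → 1 H
Total hydrogens: 6.

6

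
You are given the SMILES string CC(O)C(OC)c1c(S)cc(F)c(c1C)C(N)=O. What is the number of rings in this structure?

In SMILES, each pair of matching ring-closure digits denotes one ring-closing bond; the number of such bonds equals the number of independent rings.
Ring-closure bonds here: 1.

1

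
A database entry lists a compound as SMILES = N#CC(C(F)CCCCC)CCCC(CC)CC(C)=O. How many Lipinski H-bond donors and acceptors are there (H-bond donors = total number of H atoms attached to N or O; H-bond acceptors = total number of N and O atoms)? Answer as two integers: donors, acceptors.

0, 2

Donors: find every N or O and count the H atoms it carries.
  atom 1 (N): bond orders sum to 3 → 0 H
  atom 20 (O): bond orders sum to 2 → 0 H
Lipinski HBD = 0.
Acceptors: N atoms = 1, O atoms = 1 → HBA = 2.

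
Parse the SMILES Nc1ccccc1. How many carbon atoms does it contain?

Count every carbon token in the SMILES (each C, including those in ring-closure positions and inside branches).
Carbon count: 6.

6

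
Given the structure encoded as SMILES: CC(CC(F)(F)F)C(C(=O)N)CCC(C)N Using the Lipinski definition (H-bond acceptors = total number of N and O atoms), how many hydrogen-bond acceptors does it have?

3

N atoms: 2; O atoms: 1.
Lipinski HBA = 2 + 1 = 3.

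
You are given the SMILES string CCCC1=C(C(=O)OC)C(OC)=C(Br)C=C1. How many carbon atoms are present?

12

Count every carbon token in the SMILES (each C, including those in ring-closure positions and inside branches).
Carbon count: 12.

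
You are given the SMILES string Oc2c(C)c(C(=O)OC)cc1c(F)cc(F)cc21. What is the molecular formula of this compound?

Walk through each heavy atom and fill implicit hydrogens from standard valence (C 4, N 3, O 2, S 2, halogen 1); for lowercase aromatic atoms, an aromatic c carries 1 H when it has two neighbours and 0 H with three, and aromatic n carries 0 H:
  atom 1: O, bond orders sum to 1 (valence 2) → 1 H
  atom 2: aromatic c, 3 neighbours → 0 H
  atom 3: aromatic c, 3 neighbours → 0 H
  atom 4: C, bond orders sum to 1 (valence 4) → 3 H
  atom 5: aromatic c, 3 neighbours → 0 H
  atom 6: C, bond orders sum to 4 (valence 4) → 0 H
  atom 7: O, bond orders sum to 2 (valence 2) → 0 H
  atom 8: O, bond orders sum to 2 (valence 2) → 0 H
  atom 9: C, bond orders sum to 1 (valence 4) → 3 H
  atom 10: aromatic c, 2 neighbours → 1 H
  atom 11: aromatic c, 3 neighbours → 0 H
  atom 12: aromatic c, 3 neighbours → 0 H
  atom 13: F (halogen, monovalent) → 0 H
  atom 14: aromatic c, 2 neighbours → 1 H
  atom 15: aromatic c, 3 neighbours → 0 H
  atom 16: F (halogen, monovalent) → 0 H
  atom 17: aromatic c, 2 neighbours → 1 H
  atom 18: aromatic c, 3 neighbours → 0 H
Totals → C:13, H:10, F:2, O:3.

C13H10F2O3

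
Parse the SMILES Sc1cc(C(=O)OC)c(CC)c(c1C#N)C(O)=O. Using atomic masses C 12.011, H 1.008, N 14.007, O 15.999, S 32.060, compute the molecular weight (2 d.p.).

265.28 g/mol

First, the molecular formula is C12H11NO4S (counting implicit H from valence).
  C: 12 × 12.011 = 144.132
  H: 11 × 1.008 = 11.088
  N: 1 × 14.007 = 14.007
  O: 4 × 15.999 = 63.996
  S: 1 × 32.060 = 32.060
Sum: 12×12.011 + 11×1.008 + 1×14.007 + 4×15.999 + 1×32.060 = 265.283 → 265.28 g/mol.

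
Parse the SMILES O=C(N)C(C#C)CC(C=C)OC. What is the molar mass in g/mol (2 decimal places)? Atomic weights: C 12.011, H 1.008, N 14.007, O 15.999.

First, the molecular formula is C9H13NO2 (counting implicit H from valence).
  C: 9 × 12.011 = 108.099
  H: 13 × 1.008 = 13.104
  N: 1 × 14.007 = 14.007
  O: 2 × 15.999 = 31.998
Sum: 9×12.011 + 13×1.008 + 1×14.007 + 2×15.999 = 167.208 → 167.21 g/mol.

167.21 g/mol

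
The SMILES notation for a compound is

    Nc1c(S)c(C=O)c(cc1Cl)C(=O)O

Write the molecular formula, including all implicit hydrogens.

C8H6ClNO3S

Walk through each heavy atom and fill implicit hydrogens from standard valence (C 4, N 3, O 2, S 2, halogen 1); for lowercase aromatic atoms, an aromatic c carries 1 H when it has two neighbours and 0 H with three, and aromatic n carries 0 H:
  atom 1: N, bond orders sum to 1 (valence 3) → 2 H
  atom 2: aromatic c, 3 neighbours → 0 H
  atom 3: aromatic c, 3 neighbours → 0 H
  atom 4: S, bond orders sum to 1 (valence 2) → 1 H
  atom 5: aromatic c, 3 neighbours → 0 H
  atom 6: C, bond orders sum to 3 (valence 4) → 1 H
  atom 7: O, bond orders sum to 2 (valence 2) → 0 H
  atom 8: aromatic c, 3 neighbours → 0 H
  atom 9: aromatic c, 2 neighbours → 1 H
  atom 10: aromatic c, 3 neighbours → 0 H
  atom 11: Cl (halogen, monovalent) → 0 H
  atom 12: C, bond orders sum to 4 (valence 4) → 0 H
  atom 13: O, bond orders sum to 2 (valence 2) → 0 H
  atom 14: O, bond orders sum to 1 (valence 2) → 1 H
Totals → C:8, H:6, Cl:1, N:1, O:3, S:1.
In Hill order: C8H6ClNO3S.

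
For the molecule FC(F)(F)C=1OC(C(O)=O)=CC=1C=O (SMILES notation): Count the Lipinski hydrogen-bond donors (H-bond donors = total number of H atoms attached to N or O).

1

Donors: find every N or O and count the H atoms it carries.
  atom 6 (O): bond orders sum to 2 → 0 H
  atom 9 (O): bond orders sum to 1 → 1 H
  atom 10 (O): bond orders sum to 2 → 0 H
  atom 14 (O): bond orders sum to 2 → 0 H
Lipinski HBD = 1.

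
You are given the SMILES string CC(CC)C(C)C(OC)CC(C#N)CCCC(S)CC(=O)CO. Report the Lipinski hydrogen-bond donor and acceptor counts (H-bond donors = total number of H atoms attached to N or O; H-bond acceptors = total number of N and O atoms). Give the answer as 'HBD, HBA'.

Donors: find every N or O and count the H atoms it carries.
  atom 8 (O): bond orders sum to 2 → 0 H
  atom 13 (N): bond orders sum to 3 → 0 H
  atom 21 (O): bond orders sum to 2 → 0 H
  atom 23 (O): bond orders sum to 1 → 1 H
Lipinski HBD = 1.
Acceptors: N atoms = 1, O atoms = 3 → HBA = 4.

1, 4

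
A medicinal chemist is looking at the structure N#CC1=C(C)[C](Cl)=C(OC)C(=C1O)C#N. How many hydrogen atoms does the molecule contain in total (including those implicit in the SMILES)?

7

Walk through each heavy atom and fill implicit hydrogens from standard valence (C 4, N 3, O 2, S 2, halogen 1):
  atom 1: N, bond orders sum to 3 (valence 3) → 0 H
  atom 2: C, bond orders sum to 4 (valence 4) → 0 H
  atom 3: C, bond orders sum to 4 (valence 4) → 0 H
  atom 4: C, bond orders sum to 4 (valence 4) → 0 H
  atom 5: C, bond orders sum to 1 (valence 4) → 3 H
  atom 6: C with explicit H count 0
  atom 7: Cl (halogen, monovalent) → 0 H
  atom 8: C, bond orders sum to 4 (valence 4) → 0 H
  atom 9: O, bond orders sum to 2 (valence 2) → 0 H
  atom 10: C, bond orders sum to 1 (valence 4) → 3 H
  atom 11: C, bond orders sum to 4 (valence 4) → 0 H
  atom 12: C, bond orders sum to 4 (valence 4) → 0 H
  atom 13: O, bond orders sum to 1 (valence 2) → 1 H
  atom 14: C, bond orders sum to 4 (valence 4) → 0 H
  atom 15: N, bond orders sum to 3 (valence 3) → 0 H
Total hydrogens: 7.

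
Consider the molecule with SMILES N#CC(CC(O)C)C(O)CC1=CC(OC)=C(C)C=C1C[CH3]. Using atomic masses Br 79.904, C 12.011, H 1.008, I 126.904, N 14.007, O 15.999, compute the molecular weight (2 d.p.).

291.39 g/mol

First, the molecular formula is C17H25NO3 (counting implicit H from valence).
  C: 17 × 12.011 = 204.187
  H: 25 × 1.008 = 25.200
  N: 1 × 14.007 = 14.007
  O: 3 × 15.999 = 47.997
Sum: 17×12.011 + 25×1.008 + 1×14.007 + 3×15.999 = 291.391 → 291.39 g/mol.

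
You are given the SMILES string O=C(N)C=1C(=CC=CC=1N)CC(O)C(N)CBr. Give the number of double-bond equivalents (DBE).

Molecular formula: C11H16BrN3O2.
DoU = (2C + 2 + N − H − X) / 2, where X is the halogen count and O/S are ignored.
    = (2·11 + 2 + 3 − 16 − 1) / 2 = 10 / 2 = 5.

5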